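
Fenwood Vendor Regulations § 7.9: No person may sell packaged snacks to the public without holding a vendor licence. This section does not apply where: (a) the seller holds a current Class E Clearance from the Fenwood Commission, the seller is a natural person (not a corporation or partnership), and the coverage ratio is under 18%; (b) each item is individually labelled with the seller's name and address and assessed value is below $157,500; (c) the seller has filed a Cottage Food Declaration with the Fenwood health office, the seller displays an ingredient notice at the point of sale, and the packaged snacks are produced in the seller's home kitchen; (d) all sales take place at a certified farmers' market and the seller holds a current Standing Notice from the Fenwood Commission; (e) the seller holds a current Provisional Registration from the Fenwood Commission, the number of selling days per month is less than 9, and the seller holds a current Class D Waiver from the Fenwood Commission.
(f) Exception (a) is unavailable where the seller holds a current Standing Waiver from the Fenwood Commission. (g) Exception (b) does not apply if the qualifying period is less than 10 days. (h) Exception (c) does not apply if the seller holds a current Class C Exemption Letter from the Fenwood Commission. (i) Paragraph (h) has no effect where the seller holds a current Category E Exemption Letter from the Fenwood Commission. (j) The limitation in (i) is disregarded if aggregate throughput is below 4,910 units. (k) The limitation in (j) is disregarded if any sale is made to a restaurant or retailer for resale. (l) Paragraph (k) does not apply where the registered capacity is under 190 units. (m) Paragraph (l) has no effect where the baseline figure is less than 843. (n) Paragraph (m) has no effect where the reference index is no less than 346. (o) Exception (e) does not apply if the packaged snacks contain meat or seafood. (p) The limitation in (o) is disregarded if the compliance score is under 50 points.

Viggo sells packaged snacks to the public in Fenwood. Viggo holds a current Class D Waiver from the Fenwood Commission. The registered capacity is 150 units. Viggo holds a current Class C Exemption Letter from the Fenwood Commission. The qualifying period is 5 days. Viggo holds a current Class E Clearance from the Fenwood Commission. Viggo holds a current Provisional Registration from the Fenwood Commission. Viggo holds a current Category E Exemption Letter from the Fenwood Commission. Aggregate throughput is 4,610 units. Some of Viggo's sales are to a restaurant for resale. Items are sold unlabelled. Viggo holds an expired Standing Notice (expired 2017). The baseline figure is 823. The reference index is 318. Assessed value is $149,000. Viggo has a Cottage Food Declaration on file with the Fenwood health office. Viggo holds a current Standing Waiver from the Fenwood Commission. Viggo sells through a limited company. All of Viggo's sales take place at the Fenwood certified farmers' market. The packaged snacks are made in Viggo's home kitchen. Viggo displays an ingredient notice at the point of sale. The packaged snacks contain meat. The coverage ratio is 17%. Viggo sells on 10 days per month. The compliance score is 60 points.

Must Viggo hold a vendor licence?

No — exception (c) applies; Viggo is not required to hold a vendor licence.

Exception (a) requires that the seller is a natural person (not a corporation or partnership); but the seller operates through a limited company, so (a) is unavailable.
Exception (b) does not apply: items are sold unlabelled.
Exception (c)'s conditions are all satisfied: a Cottage Food Declaration is on file; an ingredient notice is displayed; the packaged snacks are home-kitchen produced. Under paragraphs (h)–(n): (h) would limit (c) — a current Class C Exemption Letter is held — but (i) sets (h) aside: (i) is triggered — a current Category E Exemption Letter is held. (j) would limit (i) — aggregate throughput is 4,610 units, below the 4,910 units limit — but (k) sets (j) aside: (k) operates against (j): some sales are to a restaurant for resale. (l) would limit (k) — the registered capacity is 150 units, under the 190 units limit — but (m) sets (l) aside: (m) operates — the baseline figure is 823, less than the 843 limit. (n) is inapplicable (the reference index is 318, short of 346), so (m) stands. So (c) applies.
Exception (d) requires that the seller holds a current Standing Notice from the Fenwood Commission; but there is no Standing Notice in force, so (d) is unavailable.
Exception (e) requires that the number of selling days per month is less than 9; but the number of selling days per month is 10, not less than 9, so (e) is unavailable.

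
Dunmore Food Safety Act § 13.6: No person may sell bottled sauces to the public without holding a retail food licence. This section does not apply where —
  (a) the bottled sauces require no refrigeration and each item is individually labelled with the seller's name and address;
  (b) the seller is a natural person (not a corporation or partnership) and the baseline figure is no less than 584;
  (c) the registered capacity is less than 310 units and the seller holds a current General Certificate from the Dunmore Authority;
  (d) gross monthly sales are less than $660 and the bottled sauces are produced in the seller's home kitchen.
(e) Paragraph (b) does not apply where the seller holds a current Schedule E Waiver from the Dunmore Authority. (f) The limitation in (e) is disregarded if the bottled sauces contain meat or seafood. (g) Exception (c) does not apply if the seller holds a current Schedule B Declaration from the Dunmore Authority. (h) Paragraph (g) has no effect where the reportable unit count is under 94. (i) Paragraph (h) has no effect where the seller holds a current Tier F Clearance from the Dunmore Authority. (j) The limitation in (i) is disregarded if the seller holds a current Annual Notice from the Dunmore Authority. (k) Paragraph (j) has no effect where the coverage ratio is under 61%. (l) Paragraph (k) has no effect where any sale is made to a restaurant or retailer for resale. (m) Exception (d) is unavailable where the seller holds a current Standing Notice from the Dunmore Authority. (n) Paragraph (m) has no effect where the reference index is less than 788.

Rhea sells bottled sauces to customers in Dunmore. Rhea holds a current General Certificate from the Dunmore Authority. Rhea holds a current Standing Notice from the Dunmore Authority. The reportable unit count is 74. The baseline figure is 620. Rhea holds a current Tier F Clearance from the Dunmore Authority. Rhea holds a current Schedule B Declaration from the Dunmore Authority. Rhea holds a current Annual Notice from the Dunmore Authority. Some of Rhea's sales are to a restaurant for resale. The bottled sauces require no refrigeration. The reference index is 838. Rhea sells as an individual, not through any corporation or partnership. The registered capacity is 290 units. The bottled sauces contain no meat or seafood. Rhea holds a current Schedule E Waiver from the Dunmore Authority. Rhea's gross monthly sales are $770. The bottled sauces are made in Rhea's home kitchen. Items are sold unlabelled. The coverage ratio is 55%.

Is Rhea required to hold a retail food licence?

Exception (a) requires that each item is individually labelled with the seller's name and address; but items are sold unlabelled, so (a) is unavailable.
Exception (b)'s conditions are all satisfied: the seller is a natural person; the baseline figure is 620, meeting the 584 threshold. However, paragraphs (e)–(f) must be considered: (e) operates against (b): a current Schedule E Waiver is held. (f) is not triggered (the bottled sauces contain no meat or seafood), so (e) stands. So (b) is unavailable.
Exception (c) is satisfied on its face — the registered capacity is 290 units, less than the 310 units limit; a current General Certificate is held. Under paragraphs (g)–(l): (g) would limit (c) — a current Schedule B Declaration is held — but (h) sets (g) aside: (h) operates against (g): the reportable unit count is 74, under the 94 limit. (i) is triggered (a current Tier F Clearance is held), but is set aside by (j): (j) operates against (i): a current Annual Notice is held. (k) would limit (j) — the coverage ratio is 55%, under the 61% limit — but (l) sets (k) aside: (l) applies — some sales are to a restaurant for resale. So (c) applies.
Exception (d) fails — gross monthly sales are $770, not less than $660.

No — exception (c) applies; Rhea is not required to hold a retail food licence.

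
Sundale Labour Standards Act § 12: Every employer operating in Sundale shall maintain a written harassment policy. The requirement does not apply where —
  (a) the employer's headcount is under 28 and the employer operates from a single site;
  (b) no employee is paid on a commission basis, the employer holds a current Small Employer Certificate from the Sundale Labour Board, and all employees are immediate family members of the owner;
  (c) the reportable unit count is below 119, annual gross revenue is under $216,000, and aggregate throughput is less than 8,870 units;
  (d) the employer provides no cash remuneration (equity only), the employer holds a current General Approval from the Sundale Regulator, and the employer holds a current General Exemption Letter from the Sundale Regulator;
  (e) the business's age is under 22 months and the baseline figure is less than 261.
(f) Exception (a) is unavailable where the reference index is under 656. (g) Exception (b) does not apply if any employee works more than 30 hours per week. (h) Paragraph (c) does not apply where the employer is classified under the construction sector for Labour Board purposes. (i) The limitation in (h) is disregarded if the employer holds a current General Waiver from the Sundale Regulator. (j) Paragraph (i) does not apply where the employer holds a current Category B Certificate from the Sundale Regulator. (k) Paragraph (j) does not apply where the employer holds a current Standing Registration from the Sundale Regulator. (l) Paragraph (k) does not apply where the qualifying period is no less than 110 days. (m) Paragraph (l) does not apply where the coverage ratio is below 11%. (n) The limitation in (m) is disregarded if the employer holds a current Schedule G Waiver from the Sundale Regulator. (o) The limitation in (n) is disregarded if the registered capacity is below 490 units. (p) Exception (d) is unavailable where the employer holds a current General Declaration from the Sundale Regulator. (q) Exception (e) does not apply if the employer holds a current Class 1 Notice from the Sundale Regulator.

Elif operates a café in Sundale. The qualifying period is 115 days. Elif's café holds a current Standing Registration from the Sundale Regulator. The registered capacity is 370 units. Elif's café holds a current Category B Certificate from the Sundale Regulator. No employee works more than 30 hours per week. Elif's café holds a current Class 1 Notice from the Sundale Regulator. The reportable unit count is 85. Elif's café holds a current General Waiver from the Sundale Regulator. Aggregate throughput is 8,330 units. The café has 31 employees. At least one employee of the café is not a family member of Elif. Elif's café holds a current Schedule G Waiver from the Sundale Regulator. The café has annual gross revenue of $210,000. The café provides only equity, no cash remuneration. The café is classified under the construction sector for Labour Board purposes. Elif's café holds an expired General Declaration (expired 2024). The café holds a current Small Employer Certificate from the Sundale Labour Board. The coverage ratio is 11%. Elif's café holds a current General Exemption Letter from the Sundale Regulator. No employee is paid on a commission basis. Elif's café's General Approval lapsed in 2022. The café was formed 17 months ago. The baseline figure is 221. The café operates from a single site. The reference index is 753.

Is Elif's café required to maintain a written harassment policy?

Exception (a) fails — the employer's headcount is 31, not under 28.
Exception (b) fails — at least one employee is not a family member.
Exception (c)'s conditions are all satisfied: the reportable unit count is 85, below the 119 limit; annual gross revenue is $210,000, under the $216,000 limit; aggregate throughput is 8,330 units, less than the 8,870 units limit. Turning to paragraphs (h)–(o): (h) operates — the café is classified under the construction sector. (i) applies (a current General Waiver is held), but is itself disapplied by (j): (j) applies — a current Category B Certificate is held. (k) is engaged (a current Standing Registration is held), but is itself disapplied by (l): (l) operates against (k): the qualifying period is 115 days, meeting the 110 days threshold. (m), which would lift (l), is inapplicable — the coverage ratio is 11%, not below 11%. So (c) is unavailable.
Exception (d) does not apply: no current General Approval is held.
Exception (e) is satisfied on its face — the business's age is 17 months, under the 22 months limit; the baseline figure is 221, less than the 261 limit. But applying paragraph (q): (q) applies — a current Class 1 Notice is held. Exception (e) does not apply.
No exception is made out. Elif's café falls within the general rule.

Yes — Elif's café must maintain a written harassment policy.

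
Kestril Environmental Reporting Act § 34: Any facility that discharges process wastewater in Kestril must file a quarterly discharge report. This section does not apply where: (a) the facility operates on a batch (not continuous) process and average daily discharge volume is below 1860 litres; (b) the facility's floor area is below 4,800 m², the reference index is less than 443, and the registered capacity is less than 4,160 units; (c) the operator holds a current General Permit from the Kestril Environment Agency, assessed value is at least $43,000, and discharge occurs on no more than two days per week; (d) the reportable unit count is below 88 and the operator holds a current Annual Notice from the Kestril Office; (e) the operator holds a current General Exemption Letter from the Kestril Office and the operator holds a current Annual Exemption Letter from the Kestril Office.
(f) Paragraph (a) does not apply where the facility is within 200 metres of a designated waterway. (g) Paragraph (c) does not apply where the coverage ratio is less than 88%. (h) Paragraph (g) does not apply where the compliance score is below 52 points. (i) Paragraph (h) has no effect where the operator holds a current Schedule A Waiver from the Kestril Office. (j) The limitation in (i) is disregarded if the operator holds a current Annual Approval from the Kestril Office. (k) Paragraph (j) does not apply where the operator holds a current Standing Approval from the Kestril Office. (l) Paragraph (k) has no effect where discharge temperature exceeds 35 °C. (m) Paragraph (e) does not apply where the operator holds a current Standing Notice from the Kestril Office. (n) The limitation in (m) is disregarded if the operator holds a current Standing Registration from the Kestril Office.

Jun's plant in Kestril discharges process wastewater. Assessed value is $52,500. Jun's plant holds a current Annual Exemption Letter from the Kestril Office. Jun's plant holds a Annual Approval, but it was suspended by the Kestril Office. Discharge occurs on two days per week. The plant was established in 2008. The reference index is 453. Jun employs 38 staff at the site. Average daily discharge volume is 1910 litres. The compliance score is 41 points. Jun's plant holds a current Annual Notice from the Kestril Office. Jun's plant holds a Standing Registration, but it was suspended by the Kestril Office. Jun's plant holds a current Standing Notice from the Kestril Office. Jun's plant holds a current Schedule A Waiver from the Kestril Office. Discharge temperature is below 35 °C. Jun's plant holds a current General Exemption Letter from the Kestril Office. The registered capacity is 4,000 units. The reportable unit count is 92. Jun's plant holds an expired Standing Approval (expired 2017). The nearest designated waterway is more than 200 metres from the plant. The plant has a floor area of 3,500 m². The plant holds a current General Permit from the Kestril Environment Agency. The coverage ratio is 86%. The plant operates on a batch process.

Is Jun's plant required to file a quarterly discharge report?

Yes — Jun's plant must file a quarterly discharge report.

Exception (a) does not apply: average daily discharge volume is 1910 litres, not below 1860 litres.
Exception (b) fails — the reference index is 453, not less than 443.
Exception (c): a current General Permit is held; assessed value is $52,500, meeting the $43,000 threshold; discharge occurs on no more than two days per week — every condition holds. Turning to paragraphs (g)–(l): (g) is engaged — the coverage ratio is 86%, less than the 88% limit. (h) would limit (g) — the compliance score is 41 points, below the 52 points limit — but (i) sets (h) aside: (i) is triggered — a current Schedule A Waiver is held. (j), which would lift (i), is not triggered — the Annual Approval is not current. (c) is therefore removed.
Exception (d) does not apply: the reportable unit count is 92, not below 88.
Exception (e)'s conditions are all satisfied: a current General Exemption Letter is held; a current Annual Exemption Letter is held. But: (m) operates against (e): a current Standing Notice is held. (n), which would lift (m), is not engaged — no current Standing Registration is held. So (e) is unavailable.
No exception is made out. Jun's plant falls within the general rule.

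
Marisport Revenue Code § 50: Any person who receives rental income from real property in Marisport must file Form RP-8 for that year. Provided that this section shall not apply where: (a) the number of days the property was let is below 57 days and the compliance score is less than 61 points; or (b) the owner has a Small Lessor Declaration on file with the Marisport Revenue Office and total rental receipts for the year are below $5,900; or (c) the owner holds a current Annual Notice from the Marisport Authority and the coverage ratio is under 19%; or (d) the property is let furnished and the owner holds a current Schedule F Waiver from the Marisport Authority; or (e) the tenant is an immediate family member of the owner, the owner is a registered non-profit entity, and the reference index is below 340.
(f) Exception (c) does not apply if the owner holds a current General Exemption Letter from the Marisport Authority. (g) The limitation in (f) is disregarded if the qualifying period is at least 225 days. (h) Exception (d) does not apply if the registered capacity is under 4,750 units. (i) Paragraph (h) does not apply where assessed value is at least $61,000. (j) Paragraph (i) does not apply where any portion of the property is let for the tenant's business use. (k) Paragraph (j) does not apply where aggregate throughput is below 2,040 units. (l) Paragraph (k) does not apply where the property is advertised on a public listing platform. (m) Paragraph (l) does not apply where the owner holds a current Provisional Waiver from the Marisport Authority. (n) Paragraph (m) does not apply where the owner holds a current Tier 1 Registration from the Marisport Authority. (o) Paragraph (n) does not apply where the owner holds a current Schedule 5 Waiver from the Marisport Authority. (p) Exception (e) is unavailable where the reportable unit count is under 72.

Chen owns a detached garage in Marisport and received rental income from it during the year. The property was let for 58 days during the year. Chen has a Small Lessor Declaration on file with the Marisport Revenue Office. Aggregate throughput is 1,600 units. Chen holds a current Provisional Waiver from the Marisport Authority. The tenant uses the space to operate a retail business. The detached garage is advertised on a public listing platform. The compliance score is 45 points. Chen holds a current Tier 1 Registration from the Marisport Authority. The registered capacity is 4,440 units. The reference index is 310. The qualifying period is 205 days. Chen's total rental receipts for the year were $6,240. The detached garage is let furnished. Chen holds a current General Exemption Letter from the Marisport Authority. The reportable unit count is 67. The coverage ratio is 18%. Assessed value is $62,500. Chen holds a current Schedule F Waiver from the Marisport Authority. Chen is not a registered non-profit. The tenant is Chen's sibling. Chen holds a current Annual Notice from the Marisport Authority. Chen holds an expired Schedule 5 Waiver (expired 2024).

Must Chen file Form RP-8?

Exception (a) requires that the number of days the property was let is below 57 days; but the number of days the property was let is 58 days, not below 57 days, so (a) is unavailable.
Exception (b) fails — total rental receipts for the year are $6,240, not below $5,900.
Exception (c): a current Annual Notice is held; the coverage ratio is 18%, under the 19% limit — every condition holds. Turning to paragraphs (f)–(g): (f) applies — a current General Exemption Letter is held. (g) does not operate here (the qualifying period is 205 days, short of 225 days), so (f) stands. So (c) is unavailable.
Exception (d): the property is let furnished; a current Schedule F Waiver is held — every condition holds. But applying paragraphs (h)–(o): (h) applies — the registered capacity is 4,440 units, under the 4,750 units limit. (i) is triggered (assessed value is $62,500, meeting the $61,000 threshold), but is set aside by (j): (j) operates against (i): the space is let for business use. (k) is triggered (aggregate throughput is 1,600 units, below the 2,040 units limit), but is displaced by (l): (l) operates against (k): the property is publicly advertised. (m) would limit (l) — a current Provisional Waiver is held — but (n) sets (m) aside: (n) operates — a current Tier 1 Registration is held. (o), which would lift (n), is not triggered — there is no Schedule 5 Waiver in force. So (d) is unavailable.
Exception (e) does not apply: Chen is not a registered non-profit.
Every exception is unavailable, so the rule governs.

Yes — Chen must file Form RP-8.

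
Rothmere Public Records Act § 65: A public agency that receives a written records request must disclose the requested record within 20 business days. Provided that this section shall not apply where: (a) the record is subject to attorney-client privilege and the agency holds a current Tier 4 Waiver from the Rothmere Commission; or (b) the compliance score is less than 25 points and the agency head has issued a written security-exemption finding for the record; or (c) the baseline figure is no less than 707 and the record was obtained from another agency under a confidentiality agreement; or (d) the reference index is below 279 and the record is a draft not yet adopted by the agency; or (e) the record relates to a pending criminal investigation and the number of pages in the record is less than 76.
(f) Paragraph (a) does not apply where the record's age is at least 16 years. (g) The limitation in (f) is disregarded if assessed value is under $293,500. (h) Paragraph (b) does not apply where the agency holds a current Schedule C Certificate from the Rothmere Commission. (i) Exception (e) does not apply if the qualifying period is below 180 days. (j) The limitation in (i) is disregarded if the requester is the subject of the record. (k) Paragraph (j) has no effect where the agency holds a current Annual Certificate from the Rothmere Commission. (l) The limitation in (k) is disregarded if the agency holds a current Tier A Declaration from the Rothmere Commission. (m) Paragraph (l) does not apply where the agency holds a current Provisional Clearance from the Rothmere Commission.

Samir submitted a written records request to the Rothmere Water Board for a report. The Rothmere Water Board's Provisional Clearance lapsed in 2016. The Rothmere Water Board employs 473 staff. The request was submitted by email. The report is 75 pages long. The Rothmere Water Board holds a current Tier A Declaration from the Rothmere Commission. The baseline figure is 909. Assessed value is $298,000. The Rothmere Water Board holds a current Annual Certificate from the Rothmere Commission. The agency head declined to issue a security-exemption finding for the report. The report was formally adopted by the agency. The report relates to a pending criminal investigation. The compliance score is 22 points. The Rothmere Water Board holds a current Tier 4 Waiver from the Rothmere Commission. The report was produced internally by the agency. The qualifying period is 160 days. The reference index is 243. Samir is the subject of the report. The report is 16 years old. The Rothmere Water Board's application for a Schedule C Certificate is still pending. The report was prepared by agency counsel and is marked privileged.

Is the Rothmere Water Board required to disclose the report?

Exception (a)'s conditions are all satisfied: the report is privileged; a current Tier 4 Waiver is held. However, paragraphs (f)–(g) must be considered: (f) operates — the record's age is 16 years, meeting the 16 years threshold. (g), which would lift (f), is inapplicable — assessed value is $298,000, not under $293,500. Exception (a) does not apply.
Exception (b) does not apply: the agency head declined to issue a security-exemption finding.
Exception (c) does not apply: the report was produced internally.
Exception (d) fails — the report has been formally adopted.
Exception (e): the report relates to a pending investigation; the number of pages in the record is 75, less than the 76 limit — every condition holds. Under paragraphs (i)–(m): (i) is triggered (the qualifying period is 160 days, below the 180 days limit), but is set aside by (j): (j) operates against (i): Samir is the subject of the report. (k) would limit (j) — a current Annual Certificate is held — but (l) sets (k) aside: (l) operates — a current Tier A Declaration is held. (m), which would lift (l), is inapplicable — no current Provisional Clearance is held. (e) remains available.

No — exception (e) applies; the Rothmere Water Board is not required to disclose the report.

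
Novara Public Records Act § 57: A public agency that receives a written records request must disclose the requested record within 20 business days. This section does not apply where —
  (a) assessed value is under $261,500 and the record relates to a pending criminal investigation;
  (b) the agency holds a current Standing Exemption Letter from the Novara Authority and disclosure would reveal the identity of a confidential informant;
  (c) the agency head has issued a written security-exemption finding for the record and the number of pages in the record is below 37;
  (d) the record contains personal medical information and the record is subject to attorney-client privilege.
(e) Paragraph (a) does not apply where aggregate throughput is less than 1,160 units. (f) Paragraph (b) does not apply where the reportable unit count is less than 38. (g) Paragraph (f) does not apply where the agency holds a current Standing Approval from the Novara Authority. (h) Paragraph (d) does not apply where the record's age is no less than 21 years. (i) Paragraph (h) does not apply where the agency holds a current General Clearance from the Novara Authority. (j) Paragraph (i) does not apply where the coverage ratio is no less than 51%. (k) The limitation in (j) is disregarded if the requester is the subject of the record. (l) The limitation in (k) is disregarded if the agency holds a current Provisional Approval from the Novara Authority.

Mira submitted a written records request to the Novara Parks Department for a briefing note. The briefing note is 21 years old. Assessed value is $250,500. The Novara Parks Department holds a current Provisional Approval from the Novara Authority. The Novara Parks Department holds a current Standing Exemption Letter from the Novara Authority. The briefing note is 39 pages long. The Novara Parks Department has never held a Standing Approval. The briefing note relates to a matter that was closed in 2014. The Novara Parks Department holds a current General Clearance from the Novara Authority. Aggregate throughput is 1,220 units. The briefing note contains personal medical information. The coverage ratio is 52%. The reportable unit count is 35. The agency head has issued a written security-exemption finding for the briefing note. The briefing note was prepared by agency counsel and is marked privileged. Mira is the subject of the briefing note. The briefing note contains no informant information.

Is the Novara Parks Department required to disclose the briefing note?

Yes — the Novara Parks Department must disclose the briefing note.

Exception (a) does not apply: the briefing note relates to a closed matter.
Exception (b) fails — the briefing note contains no informant information.
Exception (c) requires that the number of pages in the record is below 37; but the number of pages in the record is 39, not below 37, so (c) is unavailable.
Exception (d): the briefing note contains personal medical information; the briefing note is privileged — every condition holds. Turning to paragraphs (h)–(l): (h) operates — the record's age is 21 years, meeting the 21 years threshold. (i) operates (a current General Clearance is held), but is itself disapplied by (j): (j) applies — the coverage ratio is 52%, meeting the 51% threshold. (k) applies (Mira is the subject of the briefing note), but is itself disapplied by (l): (l) operates against (k): a current Provisional Approval is held. So (d) is unavailable.
No exception is made out. the Novara Parks Department falls within the general rule.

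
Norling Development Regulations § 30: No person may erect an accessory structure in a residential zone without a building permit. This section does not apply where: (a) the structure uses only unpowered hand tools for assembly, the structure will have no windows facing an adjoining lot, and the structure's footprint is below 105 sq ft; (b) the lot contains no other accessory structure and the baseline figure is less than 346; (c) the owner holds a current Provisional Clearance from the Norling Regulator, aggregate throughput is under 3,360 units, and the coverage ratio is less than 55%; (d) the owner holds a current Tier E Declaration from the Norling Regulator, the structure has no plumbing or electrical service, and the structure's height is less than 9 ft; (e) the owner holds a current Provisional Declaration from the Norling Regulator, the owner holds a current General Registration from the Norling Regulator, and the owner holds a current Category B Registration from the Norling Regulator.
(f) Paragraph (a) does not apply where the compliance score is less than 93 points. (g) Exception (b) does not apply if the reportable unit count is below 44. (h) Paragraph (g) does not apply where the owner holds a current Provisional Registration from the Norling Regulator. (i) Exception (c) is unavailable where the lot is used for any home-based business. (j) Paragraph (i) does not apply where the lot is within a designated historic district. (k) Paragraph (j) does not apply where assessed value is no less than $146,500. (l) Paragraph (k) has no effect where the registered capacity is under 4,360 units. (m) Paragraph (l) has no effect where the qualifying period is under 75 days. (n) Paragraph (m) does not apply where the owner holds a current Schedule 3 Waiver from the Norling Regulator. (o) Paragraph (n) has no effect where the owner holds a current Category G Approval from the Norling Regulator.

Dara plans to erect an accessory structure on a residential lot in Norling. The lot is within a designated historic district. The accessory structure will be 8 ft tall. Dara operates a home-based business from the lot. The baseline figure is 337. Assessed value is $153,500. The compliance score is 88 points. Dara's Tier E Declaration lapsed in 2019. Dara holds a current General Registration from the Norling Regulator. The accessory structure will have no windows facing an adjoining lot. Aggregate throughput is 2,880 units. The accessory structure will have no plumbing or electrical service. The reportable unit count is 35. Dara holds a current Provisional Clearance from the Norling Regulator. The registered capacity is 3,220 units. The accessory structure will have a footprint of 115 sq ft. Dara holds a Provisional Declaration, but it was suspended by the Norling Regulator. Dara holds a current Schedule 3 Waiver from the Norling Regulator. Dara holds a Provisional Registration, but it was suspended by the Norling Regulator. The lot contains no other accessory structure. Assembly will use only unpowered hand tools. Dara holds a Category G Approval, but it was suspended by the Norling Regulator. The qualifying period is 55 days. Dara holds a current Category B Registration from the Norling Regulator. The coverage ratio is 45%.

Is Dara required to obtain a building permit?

No — exception (c) applies; Dara does not need a building permit.

Exception (a) does not apply: the structure's footprint is 115 sq ft, not below 105 sq ft.
All of (b)'s requirements are met (the lot has no other accessory structure; the baseline figure is 337, less than the 346 limit). But: (g) is triggered — the reportable unit count is 35, below the 44 limit. (h), which would lift (g), is not triggered — the Provisional Registration is not current. Exception (b) does not apply.
All of (c)'s requirements are met (a current Provisional Clearance is held; aggregate throughput is 2,880 units, under the 3,360 units limit; the coverage ratio is 45%, less than the 55% limit). Applying paragraphs (i)–(o): (i) is triggered (a home-based business operates on the lot), but yields to (j): (j) is engaged — the lot is in a historic district. (k) is engaged (assessed value is $153,500, meeting the $146,500 threshold), but is set aside by (l): (l) operates — the registered capacity is 3,220 units, under the 4,360 units limit. (m) would limit (l) — the qualifying period is 55 days, under the 75 days limit — but (n) sets (m) aside: (n) is triggered — a current Schedule 3 Waiver is held. (o), which would lift (n), does not operate here — no current Category G Approval is held. (c) remains available.
Exception (d) requires that the owner holds a current Tier E Declaration from the Norling Regulator; but there is no Tier E Declaration in force, so (d) is unavailable.
Exception (e) does not apply: there is no Provisional Declaration in force.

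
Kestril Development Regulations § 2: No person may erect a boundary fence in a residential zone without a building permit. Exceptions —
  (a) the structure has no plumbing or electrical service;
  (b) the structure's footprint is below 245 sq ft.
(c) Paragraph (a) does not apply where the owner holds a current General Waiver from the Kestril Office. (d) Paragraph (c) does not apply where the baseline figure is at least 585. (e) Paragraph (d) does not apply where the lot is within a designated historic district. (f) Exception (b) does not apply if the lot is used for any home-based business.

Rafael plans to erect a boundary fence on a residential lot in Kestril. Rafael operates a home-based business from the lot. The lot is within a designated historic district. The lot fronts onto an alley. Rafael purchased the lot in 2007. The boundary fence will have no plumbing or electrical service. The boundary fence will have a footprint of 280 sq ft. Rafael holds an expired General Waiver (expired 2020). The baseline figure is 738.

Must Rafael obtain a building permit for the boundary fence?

All of (a)'s requirements are met (there is no plumbing or electrical service). Considering the limiting provisions: (c) is inapplicable — the General Waiver is not current. Exception (a) stands.
Exception (b) does not apply: the structure's footprint is 280 sq ft, not below 245 sq ft.

No — exception (a) applies; Rafael does not need a building permit.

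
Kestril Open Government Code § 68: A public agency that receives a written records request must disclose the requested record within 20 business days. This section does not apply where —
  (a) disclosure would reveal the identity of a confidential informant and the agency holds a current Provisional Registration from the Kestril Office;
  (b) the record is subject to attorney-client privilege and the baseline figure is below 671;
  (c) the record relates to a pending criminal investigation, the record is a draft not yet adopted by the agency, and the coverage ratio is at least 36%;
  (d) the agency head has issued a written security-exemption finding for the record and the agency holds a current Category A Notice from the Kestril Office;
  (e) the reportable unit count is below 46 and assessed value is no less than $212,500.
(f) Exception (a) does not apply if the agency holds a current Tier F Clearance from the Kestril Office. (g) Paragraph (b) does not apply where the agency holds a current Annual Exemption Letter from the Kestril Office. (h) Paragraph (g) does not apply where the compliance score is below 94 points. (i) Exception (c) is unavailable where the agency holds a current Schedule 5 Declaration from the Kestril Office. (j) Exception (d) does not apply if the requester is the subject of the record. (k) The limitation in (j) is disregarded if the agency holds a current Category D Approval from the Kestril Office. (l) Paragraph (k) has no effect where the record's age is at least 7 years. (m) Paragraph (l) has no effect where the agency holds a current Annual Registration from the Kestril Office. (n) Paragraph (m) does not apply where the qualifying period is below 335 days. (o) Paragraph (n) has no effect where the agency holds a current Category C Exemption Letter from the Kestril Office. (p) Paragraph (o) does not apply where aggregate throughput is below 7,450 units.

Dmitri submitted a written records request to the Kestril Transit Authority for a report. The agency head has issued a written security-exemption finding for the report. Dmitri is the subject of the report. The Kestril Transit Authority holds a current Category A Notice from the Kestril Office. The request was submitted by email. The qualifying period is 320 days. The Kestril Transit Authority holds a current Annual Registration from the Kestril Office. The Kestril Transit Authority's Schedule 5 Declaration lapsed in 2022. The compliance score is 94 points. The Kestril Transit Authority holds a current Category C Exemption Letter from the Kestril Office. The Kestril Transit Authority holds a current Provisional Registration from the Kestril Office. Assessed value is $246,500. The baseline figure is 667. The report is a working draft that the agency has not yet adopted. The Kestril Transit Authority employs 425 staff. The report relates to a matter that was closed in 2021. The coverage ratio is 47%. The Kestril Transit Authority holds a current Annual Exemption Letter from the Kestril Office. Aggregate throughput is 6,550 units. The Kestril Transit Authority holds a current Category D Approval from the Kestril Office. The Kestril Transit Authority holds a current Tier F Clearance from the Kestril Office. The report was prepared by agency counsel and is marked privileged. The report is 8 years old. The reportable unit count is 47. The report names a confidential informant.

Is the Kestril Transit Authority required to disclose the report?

Yes — the Kestril Transit Authority must disclose the report.

Exception (a) is satisfied on its face — the report names a confidential informant; a current Provisional Registration is held. But: (f) operates against (a): a current Tier F Clearance is held. Exception (a) does not apply.
Exception (b)'s conditions are all satisfied: the report is privileged; the baseline figure is 667, below the 671 limit. But applying paragraphs (g)–(h): (g) is engaged — a current Annual Exemption Letter is held. (h), which would lift (g), is not engaged — the compliance score is 94 points, not below 94 points. Exception (b) does not apply.
Exception (c) does not apply: the report relates to a closed matter.
All of (d)'s requirements are met (a written security-exemption finding has been issued; a current Category A Notice is held). But applying paragraphs (j)–(p): (j) operates against (d): Dmitri is the subject of the report. (k) is engaged (a current Category D Approval is held), but is set aside by (l): (l) operates against (k): the record's age is 8 years, meeting the 7 years threshold. (m) applies (a current Annual Registration is held), but is itself disapplied by (n): (n) is triggered — the qualifying period is 320 days, below the 335 days limit. (o) would limit (n) — a current Category C Exemption Letter is held — but (p) sets (o) aside: (p) operates against (o): aggregate throughput is 6,550 units, below the 7,450 units limit. Exception (d) does not apply.
Exception (e) does not apply: the reportable unit count is 47, not below 46.
None of the exceptions is available; § 68 applies in full.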